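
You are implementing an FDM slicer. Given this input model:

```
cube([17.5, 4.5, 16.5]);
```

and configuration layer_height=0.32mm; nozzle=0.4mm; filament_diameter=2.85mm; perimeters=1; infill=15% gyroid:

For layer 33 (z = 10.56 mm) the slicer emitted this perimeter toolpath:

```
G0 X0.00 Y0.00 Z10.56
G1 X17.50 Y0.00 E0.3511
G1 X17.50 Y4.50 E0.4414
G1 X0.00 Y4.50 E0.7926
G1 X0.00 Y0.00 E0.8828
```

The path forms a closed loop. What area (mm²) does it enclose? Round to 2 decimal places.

78.75 mm²

Apply the shoelace formula to the sequence of (X, Y) vertices; enclosed area = 78.75 mm².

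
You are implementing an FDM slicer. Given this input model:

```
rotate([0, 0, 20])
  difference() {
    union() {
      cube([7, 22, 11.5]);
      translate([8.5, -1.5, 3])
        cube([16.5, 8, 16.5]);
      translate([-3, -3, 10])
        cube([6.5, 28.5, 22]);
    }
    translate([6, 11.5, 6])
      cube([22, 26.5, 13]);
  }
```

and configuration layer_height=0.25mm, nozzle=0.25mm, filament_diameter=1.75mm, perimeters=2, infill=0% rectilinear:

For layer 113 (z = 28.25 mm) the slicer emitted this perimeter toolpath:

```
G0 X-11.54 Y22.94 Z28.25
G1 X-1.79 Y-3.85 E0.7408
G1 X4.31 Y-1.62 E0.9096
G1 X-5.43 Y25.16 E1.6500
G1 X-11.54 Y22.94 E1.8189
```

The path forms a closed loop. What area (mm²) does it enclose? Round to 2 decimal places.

185.21 mm²

Apply the shoelace formula to the sequence of (X, Y) vertices; enclosed area = 185.21 mm².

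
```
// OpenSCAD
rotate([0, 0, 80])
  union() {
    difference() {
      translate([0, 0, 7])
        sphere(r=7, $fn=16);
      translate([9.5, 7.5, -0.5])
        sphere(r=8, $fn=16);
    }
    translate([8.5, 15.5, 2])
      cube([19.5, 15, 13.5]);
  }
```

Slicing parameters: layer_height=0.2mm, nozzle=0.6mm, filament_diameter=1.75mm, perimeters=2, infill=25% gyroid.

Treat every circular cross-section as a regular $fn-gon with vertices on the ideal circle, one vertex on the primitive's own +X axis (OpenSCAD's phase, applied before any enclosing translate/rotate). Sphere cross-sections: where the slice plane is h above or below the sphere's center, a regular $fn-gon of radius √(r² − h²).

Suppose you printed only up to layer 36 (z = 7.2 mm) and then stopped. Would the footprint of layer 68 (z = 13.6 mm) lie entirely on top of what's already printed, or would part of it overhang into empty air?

Compare the two slices. At z = 7.2: the sphere: section is a regular 16-gon, circumradius = √(r²−h²) = √(7²−0.2²) = 6.997 (area = (16/2)·6.997²·sin(360°/16) = 149.89 mm²); the r=8 sphere at (9.5, 7.5) contributes a regular 16-gon of circumradius √(8²−7.7²) = 2.170 (area = (16/2)·2.170²·sin(360°/16) = 14.42 mm²); After the difference (first − rest): starting from the r=7 sphere (149.89 mm²), the r=8 sphere at (9.5, 7.5) misses the remaining region (no effect) — area = 149.89 mm²; the cube at (8.5, 15.5) is present — its section is the full 19.5×15 rectangle (area 292.50 mm²); Merging all regions: the 2 present regions are separate (no shared area or edge), so areas and boundary lengths simply add and each stays a separate island — area = 442.39 mm²; (whole slice rotated 80° about Z — lengths, areas and connectivity unchanged). At z = 13.6: the sphere: section is a regular 16-gon, circumradius = √(r²−h²) = √(7²−6.6²) = 2.332 (area = (16/2)·2.332²·sin(360°/16) = 16.65 mm²); the sphere at (9.5, 7.5) is absent (|z−center|=14.100 > r=8); Taking the first minus the rest: none of the subtracted shapes is present at this height, so the r=7 sphere is unchanged — area = 16.65 mm²; the 19.5×15 cube at (8.5, 15.5) contributes its full rectangle (area 292.50 mm²); Merging all regions: the 2 present regions are separate (no shared area or edge), so areas and boundary lengths simply add and each stays a separate island — area = 309.15 mm²; (rotated 80° about Z; rotation is an isometry so areas/perimeters/island counts are preserved). Checking containment: the cross-section at z = 13.6 is a subset of the cross-section at z = 7.2.

entirely on top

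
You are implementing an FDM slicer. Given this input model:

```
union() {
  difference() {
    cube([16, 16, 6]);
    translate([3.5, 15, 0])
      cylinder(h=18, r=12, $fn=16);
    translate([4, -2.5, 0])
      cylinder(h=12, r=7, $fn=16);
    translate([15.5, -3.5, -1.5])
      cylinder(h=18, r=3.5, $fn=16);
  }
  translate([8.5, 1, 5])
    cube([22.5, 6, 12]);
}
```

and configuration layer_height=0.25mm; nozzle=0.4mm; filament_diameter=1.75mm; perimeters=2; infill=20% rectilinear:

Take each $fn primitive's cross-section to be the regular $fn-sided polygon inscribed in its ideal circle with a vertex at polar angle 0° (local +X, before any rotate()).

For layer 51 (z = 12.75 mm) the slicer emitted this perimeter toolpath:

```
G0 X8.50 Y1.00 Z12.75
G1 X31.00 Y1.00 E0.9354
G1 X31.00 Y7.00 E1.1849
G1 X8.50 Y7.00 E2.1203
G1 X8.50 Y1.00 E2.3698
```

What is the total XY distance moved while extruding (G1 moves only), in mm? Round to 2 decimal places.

Sum the Euclidean lengths of each G1 segment: total = 57.00 mm.

57.00 mm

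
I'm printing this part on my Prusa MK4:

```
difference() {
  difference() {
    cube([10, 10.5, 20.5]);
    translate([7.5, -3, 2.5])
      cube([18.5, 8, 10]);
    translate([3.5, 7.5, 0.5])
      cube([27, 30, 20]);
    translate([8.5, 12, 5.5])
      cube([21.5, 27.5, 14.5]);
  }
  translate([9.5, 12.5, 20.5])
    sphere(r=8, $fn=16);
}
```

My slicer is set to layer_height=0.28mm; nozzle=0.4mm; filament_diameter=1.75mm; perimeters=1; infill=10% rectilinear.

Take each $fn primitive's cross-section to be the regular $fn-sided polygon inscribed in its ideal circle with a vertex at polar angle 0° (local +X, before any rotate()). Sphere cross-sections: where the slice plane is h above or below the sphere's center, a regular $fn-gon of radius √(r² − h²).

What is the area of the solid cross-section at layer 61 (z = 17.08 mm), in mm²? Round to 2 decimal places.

At z = 17.08 mm: the 10×10.5 cube contributes its full rectangle (area 105.00 mm²); the cube at (7.5, -3) is not intersected at this z (z outside [2.5, 12.5]); the 27×30 cube at (3.5, 7.5) contributes its full rectangle (area 810.00 mm²); the cube at (8.5, 12) is present — its section is the full 21.5×27.5 rectangle (area 591.25 mm²); Taking the first minus the rest: starting from the 10×10.5 cube (105.00 mm²), the 27×30 cube at (3.5, 7.5) partially overlaps it — only the 19.50 mm² overlap (of its 810.00 mm²) is removed, clipping the outline; the 21.5×27.5 cube at (8.5, 12) misses the remaining region (no effect) — area = 85.50 mm²; the r=8 sphere at (9.5, 12.5) contributes a regular 16-gon of circumradius √(8²−3.42²) = 7.232 (area = (16/2)·7.232²·sin(360°/16) = 160.13 mm²); Subtracting the remaining from the first: starting from that combined region (85.50 mm²), the r=8 sphere at (9.5, 12.5) partially overlaps it — only the 9.55 mm² overlap (of its 160.13 mm²) is removed, clipping the outline — area = 75.95 mm². Overall, the cross-section is a single solid region. Net area = 75.95 mm².

75.95 mm²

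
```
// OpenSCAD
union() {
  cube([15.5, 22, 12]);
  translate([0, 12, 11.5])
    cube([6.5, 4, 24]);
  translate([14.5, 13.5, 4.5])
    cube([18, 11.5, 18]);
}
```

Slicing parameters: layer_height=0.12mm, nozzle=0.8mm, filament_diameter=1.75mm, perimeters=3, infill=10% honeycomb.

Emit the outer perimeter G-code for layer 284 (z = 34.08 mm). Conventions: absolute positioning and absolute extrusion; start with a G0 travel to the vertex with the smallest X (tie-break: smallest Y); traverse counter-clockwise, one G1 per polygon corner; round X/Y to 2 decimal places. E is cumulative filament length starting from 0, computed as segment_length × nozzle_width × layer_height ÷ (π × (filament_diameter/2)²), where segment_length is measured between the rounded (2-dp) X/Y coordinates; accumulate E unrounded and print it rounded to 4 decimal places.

At z = 34.08 mm: the cube is not intersected at this z (z outside [0, 12]); the cube at (0, 12) (footprint 6.5×4) is included at this height; the cube at (14.5, 13.5) is absent (z outside [4.5, 22.5]); Merging all regions: only the 6.5×4 cube at (0, 12) is present, so the union is just that shape — 1 connected region. The outline is a single polygon with 4 vertices. Extrusion per mm of travel: 0.8 × 0.12 / (π × 0.875²) = 0.039912. Accumulating E over each segment gives final E = 0.8382.

G0 X0.00 Y12.00 Z34.08
G1 X6.50 Y12.00 E0.2594
G1 X6.50 Y16.00 E0.4191
G1 X0.00 Y16.00 E0.6785
G1 X0.00 Y12.00 E0.8382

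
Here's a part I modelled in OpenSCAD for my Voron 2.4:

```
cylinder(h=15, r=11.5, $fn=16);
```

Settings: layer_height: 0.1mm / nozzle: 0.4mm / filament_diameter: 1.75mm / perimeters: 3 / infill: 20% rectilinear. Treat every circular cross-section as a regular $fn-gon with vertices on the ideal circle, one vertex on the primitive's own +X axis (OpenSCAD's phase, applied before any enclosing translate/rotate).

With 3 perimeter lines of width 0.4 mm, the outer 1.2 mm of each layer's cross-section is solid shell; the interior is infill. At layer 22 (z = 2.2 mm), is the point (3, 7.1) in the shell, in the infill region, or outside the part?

infill

At z = 2.2 mm: the r=11.5 cylinder contributes a regular 16-gon of circumradius 11.5. Overall, the cross-section is a single solid region. The nearest boundary edge runs (8.13, 8.13)→(4.40, 10.62); distance from the point to it = 3.71 mm. The point is inside the cross-section and 3.71 mm from the nearest boundary — more than the 1.2 mm shell width (3 × 0.4), so it's in the infill interior.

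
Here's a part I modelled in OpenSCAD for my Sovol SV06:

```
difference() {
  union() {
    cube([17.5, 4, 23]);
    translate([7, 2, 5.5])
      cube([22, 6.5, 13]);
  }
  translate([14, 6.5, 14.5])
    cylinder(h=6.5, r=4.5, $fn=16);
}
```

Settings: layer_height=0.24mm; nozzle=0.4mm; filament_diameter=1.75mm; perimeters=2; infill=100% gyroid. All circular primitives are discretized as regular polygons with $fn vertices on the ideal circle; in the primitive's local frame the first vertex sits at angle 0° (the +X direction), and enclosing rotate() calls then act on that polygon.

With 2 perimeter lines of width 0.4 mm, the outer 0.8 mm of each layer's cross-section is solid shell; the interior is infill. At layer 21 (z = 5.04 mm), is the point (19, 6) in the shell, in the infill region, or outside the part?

At z = 5.04 mm: the cube is present — its section is the full 17.5×4 rectangle; the cube at (7, 2) is absent (z outside [5.5, 18.5]); Merging all regions: only the 17.5×4 cube is present, so the union is just that shape — 1 connected region; the cylinder at (14, 6.5) is absent (z outside [14.5, 21]); Taking the first minus the rest: none of the subtracted shapes is present at this height, so the result so far is unchanged — 1 connected region. Overall, the cross-section is a single solid region. The nearest boundary edge runs (17.50, 0.00)→(17.50, 4.00); distance from the point to it = 2.50 mm. The point is not inside any of the regions above, so it lies outside the cross-section (2.50 mm from the nearest boundary).

outside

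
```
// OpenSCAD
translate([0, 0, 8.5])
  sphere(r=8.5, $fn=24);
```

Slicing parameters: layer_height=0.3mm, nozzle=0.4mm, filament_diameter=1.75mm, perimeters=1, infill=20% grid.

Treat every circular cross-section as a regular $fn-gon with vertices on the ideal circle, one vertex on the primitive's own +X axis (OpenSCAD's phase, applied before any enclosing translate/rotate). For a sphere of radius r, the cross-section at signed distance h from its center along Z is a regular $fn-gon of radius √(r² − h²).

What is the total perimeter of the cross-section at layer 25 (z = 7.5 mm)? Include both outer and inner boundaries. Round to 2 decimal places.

At z = 7.5 mm: the sphere: section is a regular 24-gon, circumradius = √(r²−h²) = √(8.5²−1²) = 8.441 (perimeter = 2·24·8.441·sin(180°/24) = 52.88 mm). Overall, the cross-section is a single solid region. Total boundary length (outer) = 52.88 mm.

52.88 mm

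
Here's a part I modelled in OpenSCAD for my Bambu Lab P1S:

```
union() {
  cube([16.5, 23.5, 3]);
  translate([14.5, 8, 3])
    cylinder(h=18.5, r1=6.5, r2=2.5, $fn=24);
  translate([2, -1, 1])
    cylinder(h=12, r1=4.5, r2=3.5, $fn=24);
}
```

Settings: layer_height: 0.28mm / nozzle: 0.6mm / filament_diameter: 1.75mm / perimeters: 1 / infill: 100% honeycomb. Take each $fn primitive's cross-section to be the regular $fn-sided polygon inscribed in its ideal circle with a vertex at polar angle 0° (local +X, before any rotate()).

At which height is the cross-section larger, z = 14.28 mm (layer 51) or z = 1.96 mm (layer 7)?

layer 7 (z = 1.96 mm)

Layer 51 (z = 14.28): the cube is absent (z outside [0, 3]); the cone at (14.5, 8) (r1=6.5→r2=2.5) has section circumradius 4.061 here — a regular 24-gon (area = (24/2)·4.061²·sin(360°/24) = 51.22 mm²); the cone at (2, -1) does not reach this height (z outside [1, 13]); Taking the union: only the cone at (14.5, 8) is present, so the union is just that shape — area = 51.22 mm². So its area = 51.22 mm². Layer 7 (z = 1.96): the 16.5×23.5 cube contributes its full rectangle (area 387.75 mm²); the cone at (14.5, 8) is absent (z outside [3, 21.5]); the cone at (2, -1) contributes a regular 24-gon of circumradius 4.420 (interpolated between r1=4.5 and r2=3.5 at t=0.080) (area = (24/2)·4.420²·sin(360°/24) = 60.68 mm²); Combining (union): the regions partially overlap — summed areas 448.43 mm² minus the doubly-counted overlap 17.29 mm² gives 431.14 mm² — area = 431.14 mm². So its area = 431.14 mm². Layer 7 is larger (431.14 vs 51.22 mm²).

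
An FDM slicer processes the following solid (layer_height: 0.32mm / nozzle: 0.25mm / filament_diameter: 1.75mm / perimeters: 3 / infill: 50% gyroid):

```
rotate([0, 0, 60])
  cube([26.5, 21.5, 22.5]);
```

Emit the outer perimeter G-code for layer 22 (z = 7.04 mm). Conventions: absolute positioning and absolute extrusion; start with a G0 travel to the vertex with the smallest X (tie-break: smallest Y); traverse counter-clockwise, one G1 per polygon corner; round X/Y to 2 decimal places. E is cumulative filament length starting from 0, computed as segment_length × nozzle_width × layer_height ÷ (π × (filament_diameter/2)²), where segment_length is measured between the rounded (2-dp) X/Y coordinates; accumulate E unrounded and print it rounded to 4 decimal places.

At z = 7.04 mm: the cube (footprint 26.5×21.5) is included at this height; (whole slice rotated 60° about Z — lengths, areas and connectivity unchanged). The outline is a single polygon with 4 vertices. Extrusion per mm of travel: 0.25 × 0.32 / (π × 0.875²) = 0.033260. Accumulating E over each segment gives final E = 3.1930.

G0 X-18.62 Y10.75 Z7.04
G1 X0.00 Y0.00 E0.7151
G1 X13.25 Y22.95 E1.5965
G1 X-5.37 Y33.70 E2.3116
G1 X-18.62 Y10.75 E3.1930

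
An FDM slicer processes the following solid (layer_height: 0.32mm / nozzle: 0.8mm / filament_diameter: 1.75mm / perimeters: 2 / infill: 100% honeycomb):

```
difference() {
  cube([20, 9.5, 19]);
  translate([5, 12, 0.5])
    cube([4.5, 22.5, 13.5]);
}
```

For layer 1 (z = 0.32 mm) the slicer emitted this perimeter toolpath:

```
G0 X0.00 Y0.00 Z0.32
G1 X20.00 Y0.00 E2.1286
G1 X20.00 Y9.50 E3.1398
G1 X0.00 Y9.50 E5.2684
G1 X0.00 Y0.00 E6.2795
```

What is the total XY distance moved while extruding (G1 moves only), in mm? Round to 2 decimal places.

Sum the Euclidean lengths of each G1 segment: total = 59.00 mm.

59.00 mm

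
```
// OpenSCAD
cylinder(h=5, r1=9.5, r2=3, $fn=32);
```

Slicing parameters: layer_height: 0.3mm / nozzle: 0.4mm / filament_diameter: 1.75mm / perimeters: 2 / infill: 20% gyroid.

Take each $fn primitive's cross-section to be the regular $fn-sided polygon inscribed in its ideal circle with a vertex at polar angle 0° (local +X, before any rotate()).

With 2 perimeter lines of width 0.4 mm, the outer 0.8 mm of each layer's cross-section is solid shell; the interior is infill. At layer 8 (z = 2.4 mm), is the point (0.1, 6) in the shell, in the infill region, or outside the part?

At z = 2.4 mm: the cone contributes a regular 32-gon of circumradius 6.380 (interpolated between r1=9.5 and r2=3 at t=0.480). Overall, the cross-section is a single solid region. The nearest boundary edge runs (1.24, 6.26)→(0.00, 6.38); distance from the point to it = 0.37 mm. The point is inside the cross-section, 0.37 mm from the nearest boundary — within the 0.8 mm shell band (2 × 0.4).

shell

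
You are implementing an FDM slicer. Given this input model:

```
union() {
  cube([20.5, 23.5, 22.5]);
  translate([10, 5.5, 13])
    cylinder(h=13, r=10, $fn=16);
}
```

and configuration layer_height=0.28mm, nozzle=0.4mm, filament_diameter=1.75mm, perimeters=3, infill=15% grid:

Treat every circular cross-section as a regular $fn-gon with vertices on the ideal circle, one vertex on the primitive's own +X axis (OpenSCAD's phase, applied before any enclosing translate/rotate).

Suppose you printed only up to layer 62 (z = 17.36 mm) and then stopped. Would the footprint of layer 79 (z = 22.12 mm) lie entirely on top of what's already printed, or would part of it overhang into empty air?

entirely on top

Compare the two slices. At z = 17.36: the cube (footprint 20.5×23.5) is included at this height (area 481.75 mm²); the r=10 cylinder at (10, 5.5) gives a regular 16-gon of circumradius 10 (constant along its height) (area = (16/2)·10.000²·sin(360°/16) = 306.15 mm²); Taking the union: the regions partially overlap — summed areas 787.90 mm² minus the doubly-counted overlap 255.74 mm² gives 532.15 mm² — area = 532.15 mm². At z = 22.12: the cube (footprint 20.5×23.5) is included at this height (area 481.75 mm²); the r=10 cylinder at (10, 5.5) contributes a regular 16-gon of circumradius 10 (area = (16/2)·10.000²·sin(360°/16) = 306.15 mm²); Combining (union): the regions partially overlap — summed areas 787.90 mm² minus the doubly-counted overlap 255.74 mm² gives 532.15 mm² — area = 532.15 mm². Checking containment: the cross-section at z = 22.12 is a subset of the cross-section at z = 17.36.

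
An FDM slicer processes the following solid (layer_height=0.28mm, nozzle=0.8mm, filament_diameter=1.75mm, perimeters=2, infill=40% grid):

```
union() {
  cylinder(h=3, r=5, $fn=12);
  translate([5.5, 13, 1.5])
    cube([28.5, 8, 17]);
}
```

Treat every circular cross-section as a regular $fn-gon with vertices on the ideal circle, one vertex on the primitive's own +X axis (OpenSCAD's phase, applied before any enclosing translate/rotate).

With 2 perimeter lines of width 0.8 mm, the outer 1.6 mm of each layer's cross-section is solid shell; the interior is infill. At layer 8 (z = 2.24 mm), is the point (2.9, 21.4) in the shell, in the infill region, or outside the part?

outside

At z = 2.24 mm: the cylinder: section is a regular 12-gon, circumradius r=5; the 28.5×8 cube at (5.5, 13) contributes its full rectangle; Taking the union: the 2 present regions are separate (no shared area or edge), so areas and boundary lengths simply add and each stays a separate island — 2 connected regions. Overall, the cross-section has 2 separate islands. The nearest boundary edge runs (5.50, 13.00)→(5.50, 21.00); distance from the point to it = 2.63 mm. The point is not inside any of the regions above, so it lies outside the cross-section (2.63 mm from the nearest boundary).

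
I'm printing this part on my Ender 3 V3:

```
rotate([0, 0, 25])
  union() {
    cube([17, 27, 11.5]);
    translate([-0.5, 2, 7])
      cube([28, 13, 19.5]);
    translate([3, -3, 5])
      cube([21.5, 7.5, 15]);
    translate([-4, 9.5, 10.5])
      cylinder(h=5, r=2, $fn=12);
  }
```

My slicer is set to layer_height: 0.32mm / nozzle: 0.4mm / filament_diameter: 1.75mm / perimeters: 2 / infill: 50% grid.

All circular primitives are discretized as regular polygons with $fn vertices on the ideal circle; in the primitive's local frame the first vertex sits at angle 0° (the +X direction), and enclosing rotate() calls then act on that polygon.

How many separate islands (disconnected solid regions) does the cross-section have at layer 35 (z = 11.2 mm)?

2

At z = 11.2 mm: the cube is present — its section is the full 17×27 rectangle; the 28×13 cube at (-0.5, 2) contributes its full rectangle; the 21.5×7.5 cube at (3, -3) contributes its full rectangle; the cylinder at (-4, 9.5): section is a regular 12-gon, circumradius r=2; Taking the union: the regions partially overlap (shared area 302.75 mm²), so overlapping operands fuse into one piece — 2 connected regions; (whole slice rotated 25° about Z — lengths, areas and connectivity unchanged). Overall, the cross-section has 2 separate islands. Island count = 2.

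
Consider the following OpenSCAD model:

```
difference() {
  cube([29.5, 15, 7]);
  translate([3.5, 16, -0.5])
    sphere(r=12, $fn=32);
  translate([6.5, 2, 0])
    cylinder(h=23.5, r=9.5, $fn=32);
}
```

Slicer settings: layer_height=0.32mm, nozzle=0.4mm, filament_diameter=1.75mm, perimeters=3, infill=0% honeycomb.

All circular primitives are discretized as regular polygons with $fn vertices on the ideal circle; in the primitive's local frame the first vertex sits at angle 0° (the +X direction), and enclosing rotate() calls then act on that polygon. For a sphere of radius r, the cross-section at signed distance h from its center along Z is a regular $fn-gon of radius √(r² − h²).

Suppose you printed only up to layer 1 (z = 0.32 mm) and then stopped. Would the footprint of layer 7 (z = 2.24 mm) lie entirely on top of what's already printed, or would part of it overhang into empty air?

part overhangs

Compare the two slices. At z = 0.32: the 29.5×15 cube contributes its full rectangle (area 442.50 mm²); the r=12 sphere at (3.5, 16) contributes a regular 32-gon of circumradius √(12²−0.82²) = 11.972 (area = (32/2)·11.972²·sin(360°/32) = 447.39 mm²); the r=9.5 cylinder at (6.5, 2) contributes a regular 32-gon of circumradius 9.5 (area = (32/2)·9.500²·sin(360°/32) = 281.71 mm²); Taking the first minus the rest: starting from the 29.5×15 cube (442.50 mm²), the r=12 sphere at (3.5, 16) partially overlaps it — only the 137.58 mm² overlap (of its 447.39 mm²) is removed, clipping the outline; the r=9.5 cylinder at (6.5, 2) partially overlaps it — only the 86.91 mm² overlap (of its 281.71 mm²) is removed, clipping the outline — area = 218.01 mm². At z = 2.24: the cube is present — its section is the full 29.5×15 rectangle (area 442.50 mm²); the r=12 sphere at (3.5, 16) slices to a regular 32-gon of circumradius 11.683 (√(r²−h²) with h=2.74 from center) (area = (32/2)·11.683²·sin(360°/32) = 426.05 mm²); the cylinder at (6.5, 2): section is a regular 32-gon, circumradius r=9.5 (area = (32/2)·9.500²·sin(360°/32) = 281.71 mm²); Taking the first minus the rest: starting from the 29.5×15 cube (442.50 mm²), the r=12 sphere at (3.5, 16) partially overlaps it — only the 131.51 mm² overlap (of its 426.05 mm²) is removed, clipping the outline; the r=9.5 cylinder at (6.5, 2) partially overlaps it — only the 91.09 mm² overlap (of its 281.71 mm²) is removed, clipping the outline — area = 219.90 mm². Checking containment: at z = 2.24 the cross-section extends beyond the z = 0.32 cross-section by about 1.89 mm².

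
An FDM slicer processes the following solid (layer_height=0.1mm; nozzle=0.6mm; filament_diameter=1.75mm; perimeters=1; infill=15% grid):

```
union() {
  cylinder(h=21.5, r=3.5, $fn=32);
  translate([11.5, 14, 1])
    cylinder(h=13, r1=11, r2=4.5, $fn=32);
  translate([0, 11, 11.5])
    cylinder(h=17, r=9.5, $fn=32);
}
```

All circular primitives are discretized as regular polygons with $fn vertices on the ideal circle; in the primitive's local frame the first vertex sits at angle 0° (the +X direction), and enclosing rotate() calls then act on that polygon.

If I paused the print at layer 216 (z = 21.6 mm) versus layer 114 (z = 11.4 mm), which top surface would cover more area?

Layer 216 (z = 21.6): the cylinder is not intersected at this z (z outside [0, 21.5]); the cone at (11.5, 14) does not reach this height (z outside [1, 14]); the r=9.5 cylinder at (0, 11) gives a regular 32-gon of circumradius 9.5 (constant along its height) (area = (32/2)·9.500²·sin(360°/32) = 281.71 mm²); Combining (union): only the r=9.5 cylinder at (0, 11) is present, so the union is just that shape — area = 281.71 mm². So its area = 281.71 mm². Layer 114 (z = 11.4): the r=3.5 cylinder contributes a regular 32-gon of circumradius 3.5 (area = (32/2)·3.500²·sin(360°/32) = 38.24 mm²); the cone at (11.5, 14): at t=0.800 of its height the radius interpolates to r₁+(r₂−r₁)t = 5.800, giving a regular 32-gon of that circumradius (area = (32/2)·5.800²·sin(360°/32) = 105.01 mm²); the cylinder at (0, 11) does not reach this height (z outside [11.5, 28.5]); Combining (union): the 2 present regions are separate (no shared area or edge), so areas and boundary lengths simply add and each stays a separate island — area = 143.24 mm². So its area = 143.24 mm². Layer 216 is larger (281.71 vs 143.24 mm²).

layer 216 (z = 21.6 mm)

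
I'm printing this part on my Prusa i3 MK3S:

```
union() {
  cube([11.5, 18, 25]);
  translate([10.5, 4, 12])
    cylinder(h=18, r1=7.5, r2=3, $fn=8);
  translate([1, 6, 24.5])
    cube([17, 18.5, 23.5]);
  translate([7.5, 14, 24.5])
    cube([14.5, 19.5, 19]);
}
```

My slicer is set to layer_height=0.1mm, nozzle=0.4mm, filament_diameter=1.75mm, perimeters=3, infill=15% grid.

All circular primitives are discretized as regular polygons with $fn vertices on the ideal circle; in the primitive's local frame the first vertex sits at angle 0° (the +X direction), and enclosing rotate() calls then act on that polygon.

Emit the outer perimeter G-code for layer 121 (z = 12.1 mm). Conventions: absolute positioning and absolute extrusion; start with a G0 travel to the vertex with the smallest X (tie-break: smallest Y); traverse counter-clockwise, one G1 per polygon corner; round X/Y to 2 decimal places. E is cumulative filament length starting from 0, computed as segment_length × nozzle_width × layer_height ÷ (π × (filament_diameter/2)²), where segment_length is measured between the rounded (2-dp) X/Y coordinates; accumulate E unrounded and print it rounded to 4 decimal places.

At z = 12.1 mm: the cube is present — its section is the full 11.5×18 rectangle; the cone at (10.5, 4): at t=0.006 of its height the radius interpolates to r₁+(r₂−r₁)t = 7.475, giving a regular 8-gon of that circumradius; the cube at (1, 6) is not intersected at this z (z outside [24.5, 48]); the cube at (7.5, 14) is absent (z outside [24.5, 43.5]); Taking the union: the regions partially overlap (shared area 77.36 mm²), so overlapping operands fuse into one piece — 1 connected region. The outline is a single polygon with 10 vertices. Extrusion per mm of travel: 0.4 × 0.1 / (π × 0.875²) = 0.016630. Accumulating E over each segment gives final E = 1.1649.

G0 X0.00 Y0.00 Z12.10
G1 X4.68 Y0.00 E0.0778
G1 X5.21 Y-1.29 E0.1010
G1 X10.50 Y-3.47 E0.1962
G1 X15.79 Y-1.29 E0.2913
G1 X17.98 Y4.00 E0.3865
G1 X15.79 Y9.29 E0.4817
G1 X11.50 Y11.06 E0.5589
G1 X11.50 Y18.00 E0.6743
G1 X0.00 Y18.00 E0.8656
G1 X0.00 Y0.00 E1.1649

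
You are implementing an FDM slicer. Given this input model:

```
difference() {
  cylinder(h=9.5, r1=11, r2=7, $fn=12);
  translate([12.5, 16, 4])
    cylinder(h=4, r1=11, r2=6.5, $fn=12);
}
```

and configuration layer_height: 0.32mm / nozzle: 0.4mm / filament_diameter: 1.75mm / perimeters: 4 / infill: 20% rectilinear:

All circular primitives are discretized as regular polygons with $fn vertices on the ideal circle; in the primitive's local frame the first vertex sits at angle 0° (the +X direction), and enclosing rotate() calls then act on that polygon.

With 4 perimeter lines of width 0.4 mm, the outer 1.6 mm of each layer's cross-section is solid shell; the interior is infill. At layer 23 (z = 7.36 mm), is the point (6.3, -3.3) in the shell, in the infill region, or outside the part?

At z = 7.36 mm: the cone: at t=0.775 of its height the radius interpolates to r₁+(r₂−r₁)t = 7.901, giving a regular 12-gon of that circumradius; the cone at (12.5, 16): at t=0.840 of its height the radius interpolates to r₁+(r₂−r₁)t = 7.220, giving a regular 12-gon of that circumradius; Taking the first minus the rest: starting from the cone, the cone at (12.5, 16) misses the remaining region (no effect) — 1 connected region. Overall, the cross-section is a single solid region. The nearest boundary edge runs (7.90, 0.00)→(6.84, -3.95); distance from the point to it = 0.69 mm. The point is inside the cross-section, 0.69 mm from the nearest boundary — within the 1.6 mm shell band (4 × 0.4).

shell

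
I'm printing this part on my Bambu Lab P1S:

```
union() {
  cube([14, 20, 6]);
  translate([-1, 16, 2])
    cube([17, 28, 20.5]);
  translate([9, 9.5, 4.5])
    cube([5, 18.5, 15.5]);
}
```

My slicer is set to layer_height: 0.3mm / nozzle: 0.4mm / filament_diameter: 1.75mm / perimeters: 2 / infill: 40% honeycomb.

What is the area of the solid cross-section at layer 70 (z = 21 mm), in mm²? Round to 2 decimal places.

476.00 mm²

At z = 21 mm: the cube is absent (z outside [0, 6]); the cube at (-1, 16) (footprint 17×28) is included at this height (area 476.00 mm²); the cube at (9, 9.5) is not intersected at this z (z outside [4.5, 20]); Taking the union: only the 17×28 cube at (-1, 16) is present, so the union is just that shape — area = 476.00 mm². Overall, the cross-section is a single solid region. Net area = 476.00 mm².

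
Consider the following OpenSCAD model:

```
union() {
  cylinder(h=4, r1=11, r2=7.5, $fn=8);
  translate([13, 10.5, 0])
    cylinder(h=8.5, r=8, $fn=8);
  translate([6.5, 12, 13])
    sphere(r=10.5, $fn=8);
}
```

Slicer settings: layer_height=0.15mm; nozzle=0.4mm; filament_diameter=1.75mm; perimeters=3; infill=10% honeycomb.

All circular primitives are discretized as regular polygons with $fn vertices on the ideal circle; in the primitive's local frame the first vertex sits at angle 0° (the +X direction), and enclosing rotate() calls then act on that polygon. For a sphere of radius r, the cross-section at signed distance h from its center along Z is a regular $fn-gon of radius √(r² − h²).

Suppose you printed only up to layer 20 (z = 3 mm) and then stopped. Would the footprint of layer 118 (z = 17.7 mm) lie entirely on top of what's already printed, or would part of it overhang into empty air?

part overhangs

Compare the two slices. At z = 3: the cone contributes a regular 8-gon of circumradius 8.375 (interpolated between r1=11 and r2=7.5 at t=0.750) (area = (8/2)·8.375²·sin(360°/8) = 198.39 mm²); the r=8 cylinder at (13, 10.5) contributes a regular 8-gon of circumradius 8 (area = (8/2)·8.000²·sin(360°/8) = 181.02 mm²); the sphere at (6.5, 12): section is a regular 8-gon, circumradius = √(r²−h²) = √(10.5²−10²) = 3.202 (area = (8/2)·3.202²·sin(360°/8) = 28.99 mm²); Merging all regions: the regions partially overlap — summed areas 408.40 mm² minus the doubly-counted overlap 18.80 mm² gives 389.60 mm² — area = 389.60 mm². At z = 17.7: the cone does not reach this height (z outside [0, 4]); the cylinder at (13, 10.5) is not intersected at this z (z outside [0, 8.5]); the sphere at (6.5, 12): section is a regular 8-gon, circumradius = √(r²−h²) = √(10.5²−4.7²) = 9.389 (area = (8/2)·9.389²·sin(360°/8) = 249.35 mm²); Taking the union: only the r=10.5 sphere at (6.5, 12) is present, so the union is just that shape — area = 249.35 mm². Checking containment: at z = 17.7 the cross-section extends beyond the z = 3 cross-section by about 111.07 mm².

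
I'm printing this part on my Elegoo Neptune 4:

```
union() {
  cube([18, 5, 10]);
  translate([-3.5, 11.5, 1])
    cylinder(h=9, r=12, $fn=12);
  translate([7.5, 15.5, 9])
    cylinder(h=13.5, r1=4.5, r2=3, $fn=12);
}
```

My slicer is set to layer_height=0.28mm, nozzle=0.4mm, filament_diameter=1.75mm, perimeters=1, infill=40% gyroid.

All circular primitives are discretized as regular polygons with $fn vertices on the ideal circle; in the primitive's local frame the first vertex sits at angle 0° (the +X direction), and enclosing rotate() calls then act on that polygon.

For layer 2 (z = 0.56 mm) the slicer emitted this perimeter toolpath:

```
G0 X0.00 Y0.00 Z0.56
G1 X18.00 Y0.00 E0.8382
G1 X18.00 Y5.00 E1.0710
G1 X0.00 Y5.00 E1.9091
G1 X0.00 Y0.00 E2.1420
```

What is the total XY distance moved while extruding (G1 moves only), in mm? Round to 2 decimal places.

46.00 mm

Sum the Euclidean lengths of each G1 segment: total = 46.00 mm.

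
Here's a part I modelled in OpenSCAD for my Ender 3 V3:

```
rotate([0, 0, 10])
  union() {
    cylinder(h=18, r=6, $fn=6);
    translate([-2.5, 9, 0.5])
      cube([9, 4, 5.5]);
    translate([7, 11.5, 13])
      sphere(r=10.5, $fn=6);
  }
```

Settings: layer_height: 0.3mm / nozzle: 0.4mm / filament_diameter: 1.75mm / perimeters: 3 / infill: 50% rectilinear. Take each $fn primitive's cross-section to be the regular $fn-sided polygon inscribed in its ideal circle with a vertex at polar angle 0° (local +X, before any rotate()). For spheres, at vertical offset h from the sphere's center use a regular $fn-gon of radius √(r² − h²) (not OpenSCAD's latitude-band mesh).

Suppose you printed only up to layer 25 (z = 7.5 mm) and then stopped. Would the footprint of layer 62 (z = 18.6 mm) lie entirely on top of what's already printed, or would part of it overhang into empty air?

entirely on top

Compare the two slices. At z = 7.5: the cylinder: section is a regular 6-gon, circumradius r=6 (area = (6/2)·6.000²·sin(360°/6) = 93.53 mm²); the cube at (-2.5, 9) does not reach this height (z outside [0.5, 6]); the sphere at (7, 11.5): section is a regular 6-gon, circumradius = √(r²−h²) = √(10.5²−5.5²) = 8.944 (area = (6/2)·8.944²·sin(360°/6) = 207.85 mm²); Combining (union): the regions partially overlap — summed areas 301.38 mm² minus the doubly-counted overlap 1.88 mm² gives 299.50 mm² — area = 299.50 mm²; (rotated 10° about Z; rotation is an isometry so areas/perimeters/island counts are preserved). At z = 18.6: the cylinder is absent (z outside [0, 18]); the cube at (-2.5, 9) is not intersected at this z (z outside [0.5, 6]); the r=10.5 sphere at (7, 11.5) slices to a regular 6-gon of circumradius 8.882 (√(r²−h²) with h=5.6 from center) (area = (6/2)·8.882²·sin(360°/6) = 204.96 mm²); Combining (union): only the r=10.5 sphere at (7, 11.5) is present, so the union is just that shape — area = 204.96 mm²; (rotated 10° about Z; rotation is an isometry so areas/perimeters/island counts are preserved). Checking containment: the cross-section at z = 18.6 is a subset of the cross-section at z = 7.5.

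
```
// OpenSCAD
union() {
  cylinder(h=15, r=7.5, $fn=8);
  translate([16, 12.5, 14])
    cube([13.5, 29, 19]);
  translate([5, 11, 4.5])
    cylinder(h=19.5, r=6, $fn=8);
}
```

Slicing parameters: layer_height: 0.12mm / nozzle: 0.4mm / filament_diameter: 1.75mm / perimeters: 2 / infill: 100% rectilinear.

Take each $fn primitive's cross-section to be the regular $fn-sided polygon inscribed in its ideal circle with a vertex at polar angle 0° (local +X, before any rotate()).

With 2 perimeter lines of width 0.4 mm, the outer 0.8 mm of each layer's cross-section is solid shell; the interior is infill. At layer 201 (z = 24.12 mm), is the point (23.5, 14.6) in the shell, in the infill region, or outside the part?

At z = 24.12 mm: the cylinder is absent (z outside [0, 15]); the cube at (16, 12.5) is present — its section is the full 13.5×29 rectangle; the cylinder at (5, 11) is absent (z outside [4.5, 24]); Taking the union: only the 13.5×29 cube at (16, 12.5) is present, so the union is just that shape — 1 connected region. Overall, the cross-section is a single solid region. The nearest boundary edge runs (16.00, 12.50)→(29.50, 12.50); distance from the point to it = 2.10 mm. The point is inside the cross-section and 2.10 mm from the nearest boundary — more than the 0.8 mm shell width (2 × 0.4), so it's in the infill interior.

infill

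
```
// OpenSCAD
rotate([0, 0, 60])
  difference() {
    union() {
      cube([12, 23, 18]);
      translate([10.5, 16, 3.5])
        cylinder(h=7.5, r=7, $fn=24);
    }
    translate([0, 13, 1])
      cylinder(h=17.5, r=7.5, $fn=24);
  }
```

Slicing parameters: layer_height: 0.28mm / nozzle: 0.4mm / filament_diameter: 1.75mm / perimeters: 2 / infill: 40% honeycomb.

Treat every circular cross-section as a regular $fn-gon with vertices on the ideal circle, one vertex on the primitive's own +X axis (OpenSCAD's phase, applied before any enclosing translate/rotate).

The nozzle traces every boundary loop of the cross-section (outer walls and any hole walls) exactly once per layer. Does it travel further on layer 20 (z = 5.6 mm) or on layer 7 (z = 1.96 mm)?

layer 20 (z = 5.6 mm)

Layer 20 (z = 5.6): the 12×23 cube contributes its full rectangle (perimeter 70.00 mm); the r=7 cylinder at (10.5, 16) gives a regular 24-gon of circumradius 7 (constant along its height) (perimeter = 2·24·7.000·sin(180°/24) = 43.86 mm); Merging all regions: the regions partially overlap (shared area 96.80 mm²), so the edge portions inside another operand are dropped and the merged outline is re-measured after clipping — boundary = 75.30 mm; the cylinder at (0, 13): section is a regular 24-gon, circumradius r=7.5 (perimeter = 2·24·7.500·sin(180°/24) = 46.99 mm); Taking the first minus the rest: starting from the result so far, the r=7.5 cylinder at (0, 13) partially overlaps it — only the 87.35 mm² overlap (of its 174.70 mm²) is removed, clipping the outline — boundary = 83.79 mm; (whole slice rotated 60° about Z — lengths, areas and connectivity unchanged). So its perimeter = 83.79 mm. Layer 7 (z = 1.96): the cube is present — its section is the full 12×23 rectangle (perimeter 70.00 mm); the cylinder at (10.5, 16) does not reach this height (z outside [3.5, 11]); Combining (union): only the 12×23 cube is present, so the union is just that shape — boundary = 70.00 mm; the r=7.5 cylinder at (0, 13) gives a regular 24-gon of circumradius 7.5 (constant along its height) (perimeter = 2·24·7.500·sin(180°/24) = 46.99 mm); Subtracting the remaining from the first: starting from that combined region, the r=7.5 cylinder at (0, 13) partially overlaps it — only the 87.35 mm² overlap (of its 174.70 mm²) is removed, clipping the outline — boundary = 78.49 mm; (rotated 60° about Z; rotation is an isometry so areas/perimeters/island counts are preserved). So its perimeter = 78.49 mm. Layer 20 is larger (83.79 vs 78.49 mm).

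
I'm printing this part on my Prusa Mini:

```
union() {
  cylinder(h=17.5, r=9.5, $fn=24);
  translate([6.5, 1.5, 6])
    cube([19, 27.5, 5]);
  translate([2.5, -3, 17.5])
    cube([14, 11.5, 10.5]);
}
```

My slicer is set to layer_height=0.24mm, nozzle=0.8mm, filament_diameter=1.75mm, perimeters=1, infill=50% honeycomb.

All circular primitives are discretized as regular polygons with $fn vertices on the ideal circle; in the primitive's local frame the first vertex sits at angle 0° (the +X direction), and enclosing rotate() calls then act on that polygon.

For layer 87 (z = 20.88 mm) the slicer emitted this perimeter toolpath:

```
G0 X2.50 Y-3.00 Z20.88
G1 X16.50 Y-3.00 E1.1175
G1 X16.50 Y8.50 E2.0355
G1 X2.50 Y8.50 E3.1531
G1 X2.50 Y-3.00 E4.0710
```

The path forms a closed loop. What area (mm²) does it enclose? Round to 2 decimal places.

Apply the shoelace formula to the sequence of (X, Y) vertices; enclosed area = 161.00 mm².

161.00 mm²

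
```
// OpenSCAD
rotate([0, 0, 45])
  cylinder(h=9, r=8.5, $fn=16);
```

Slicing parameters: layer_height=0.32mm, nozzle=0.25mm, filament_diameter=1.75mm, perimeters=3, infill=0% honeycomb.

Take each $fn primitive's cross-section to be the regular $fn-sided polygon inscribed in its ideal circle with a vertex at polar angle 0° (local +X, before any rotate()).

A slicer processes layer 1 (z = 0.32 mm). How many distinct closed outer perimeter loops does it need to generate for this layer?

1

At z = 0.32 mm: the cylinder: section is a regular 16-gon, circumradius r=8.5; (whole slice rotated 45° about Z — lengths, areas and connectivity unchanged). The result has 1 disconnected region.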